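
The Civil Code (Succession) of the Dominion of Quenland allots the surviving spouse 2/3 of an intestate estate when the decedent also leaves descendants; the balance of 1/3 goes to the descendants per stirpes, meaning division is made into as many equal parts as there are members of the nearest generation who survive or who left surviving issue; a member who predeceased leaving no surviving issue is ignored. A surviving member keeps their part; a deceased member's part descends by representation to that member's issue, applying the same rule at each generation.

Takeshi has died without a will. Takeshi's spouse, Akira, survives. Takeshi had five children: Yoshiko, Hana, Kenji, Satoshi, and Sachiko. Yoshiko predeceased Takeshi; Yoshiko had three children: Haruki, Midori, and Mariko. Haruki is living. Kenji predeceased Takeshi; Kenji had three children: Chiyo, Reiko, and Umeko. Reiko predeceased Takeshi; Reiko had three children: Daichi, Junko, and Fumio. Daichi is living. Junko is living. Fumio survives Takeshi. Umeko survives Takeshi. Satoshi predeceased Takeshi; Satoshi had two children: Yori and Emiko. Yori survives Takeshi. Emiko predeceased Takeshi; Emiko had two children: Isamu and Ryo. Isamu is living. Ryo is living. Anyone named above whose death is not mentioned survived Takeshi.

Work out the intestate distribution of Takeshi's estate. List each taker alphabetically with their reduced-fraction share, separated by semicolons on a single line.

Akira 2/3; Chiyo 1/45; Daichi 1/135; Fumio 1/135; Hana 1/15; Haruki 1/45; Isamu 1/60; Junko 1/135; Mariko 1/45; Midori 1/45; Ryo 1/60; Sachiko 1/15; Umeko 1/45; Yori 1/30

Akira, as surviving spouse, takes 2/3.
The remaining 1/3 passes to Takeshi's descendants per stirpes.
The 1/3 is divided into 5 equal shares of 1/15 among Yoshiko, Hana, Kenji, Satoshi, Sachiko.
Yoshiko predeceased; the 1/15 allotted to Yoshiko's branch passes to Yoshiko's issue by representation.
The 1/15 is divided into 3 equal shares of 1/45 among Haruki, Midori, Mariko.
Haruki is living and takes 1/45.
Midori is living and takes 1/45.
Mariko is living and takes 1/45.
Hana is living and takes 1/15.
Kenji predeceased; the 1/15 allotted to Kenji's branch passes to Kenji's issue by representation.
The 1/15 is divided into 3 equal shares of 1/45 among Chiyo, Reiko, Umeko.
Chiyo is living and takes 1/45.
Reiko predeceased; the 1/45 allotted to Reiko's branch passes to Reiko's issue by representation.
The 1/45 is divided into 3 equal shares of 1/135 among Daichi, Junko, Fumio.
Daichi is living and takes 1/135.
Junko is living and takes 1/135.
Fumio is living and takes 1/135.
Umeko is living and takes 1/45.
Satoshi predeceased; the 1/15 allotted to Satoshi's branch passes to Satoshi's issue by representation.
The 1/15 is divided into 2 equal shares of 1/30 among Yori, Emiko.
Yori is living and takes 1/30.
Emiko predeceased; the 1/30 allotted to Emiko's branch passes to Emiko's issue by representation.
The 1/30 is divided into 2 equal shares of 1/60 among Isamu, Ryo.
Isamu is living and takes 1/60.
Ryo is living and takes 1/60.
Sachiko is living and takes 1/15.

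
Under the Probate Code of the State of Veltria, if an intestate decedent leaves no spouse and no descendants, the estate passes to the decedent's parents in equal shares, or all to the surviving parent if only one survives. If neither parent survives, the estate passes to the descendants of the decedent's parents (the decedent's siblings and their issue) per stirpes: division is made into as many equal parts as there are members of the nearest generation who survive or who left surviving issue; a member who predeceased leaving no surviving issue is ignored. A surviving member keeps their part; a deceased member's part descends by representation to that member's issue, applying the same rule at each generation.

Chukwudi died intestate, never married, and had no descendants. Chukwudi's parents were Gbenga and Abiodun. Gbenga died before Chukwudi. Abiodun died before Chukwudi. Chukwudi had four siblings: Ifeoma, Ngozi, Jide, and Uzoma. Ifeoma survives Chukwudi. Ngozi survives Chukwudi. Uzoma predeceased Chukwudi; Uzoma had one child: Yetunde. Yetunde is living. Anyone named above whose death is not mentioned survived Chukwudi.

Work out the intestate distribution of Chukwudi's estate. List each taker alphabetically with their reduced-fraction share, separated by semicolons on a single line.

Neither parent survives and there are no descendants, so the estate passes to Chukwudi's siblings and their issue per stirpes.
The estate is divided into 4 equal shares of 1/4 among Ifeoma, Ngozi, Jide, Uzoma.
Ifeoma is living and takes 1/4.
Ngozi is living and takes 1/4.
Jide is living and takes 1/4.
Uzoma predeceased; the 1/4 allotted to Uzoma's branch passes to Uzoma's issue by representation.
Yetunde is the sole taker at this level and receives the full 1/4.

Ifeoma 1/4; Jide 1/4; Ngozi 1/4; Yetunde 1/4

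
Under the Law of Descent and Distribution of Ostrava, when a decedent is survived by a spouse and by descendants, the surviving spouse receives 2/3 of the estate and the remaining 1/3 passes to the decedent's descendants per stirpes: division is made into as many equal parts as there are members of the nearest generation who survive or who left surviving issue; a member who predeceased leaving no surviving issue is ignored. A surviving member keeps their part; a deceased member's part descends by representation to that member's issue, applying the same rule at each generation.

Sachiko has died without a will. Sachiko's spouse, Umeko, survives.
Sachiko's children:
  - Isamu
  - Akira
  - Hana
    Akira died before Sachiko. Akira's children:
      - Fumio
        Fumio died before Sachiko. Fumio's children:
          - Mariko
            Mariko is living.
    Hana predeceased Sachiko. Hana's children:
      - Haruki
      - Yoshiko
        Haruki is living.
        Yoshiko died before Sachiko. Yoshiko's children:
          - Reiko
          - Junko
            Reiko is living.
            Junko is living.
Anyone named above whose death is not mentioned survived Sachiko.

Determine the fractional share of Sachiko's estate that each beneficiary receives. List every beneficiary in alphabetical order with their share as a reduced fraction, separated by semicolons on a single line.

Haruki 1/18; Isamu 1/9; Junko 1/36; Mariko 1/9; Reiko 1/36; Umeko 2/3

Umeko, as surviving spouse, takes 2/3.
The remaining 1/3 passes to Sachiko's descendants per stirpes.
The 1/3 is divided into 3 equal shares of 1/9 among Isamu, Akira, Hana.
Isamu is living and takes 1/9.
Akira predeceased; the 1/9 allotted to Akira's branch passes to Akira's issue by representation.
Fumio's line is the sole branch at this level, so the full 1/9 passes to Fumio's issue by representation.
Mariko is the sole taker at this level and receives the full 1/9.
Hana predeceased; the 1/9 allotted to Hana's branch passes to Hana's issue by representation.
The 1/9 is divided into 2 equal shares of 1/18 among Haruki, Yoshiko.
Haruki is living and takes 1/18.
Yoshiko predeceased; the 1/18 allotted to Yoshiko's branch passes to Yoshiko's issue by representation.
The 1/18 is divided into 2 equal shares of 1/36 among Reiko, Junko.
Reiko is living and takes 1/36.
Junko is living and takes 1/36.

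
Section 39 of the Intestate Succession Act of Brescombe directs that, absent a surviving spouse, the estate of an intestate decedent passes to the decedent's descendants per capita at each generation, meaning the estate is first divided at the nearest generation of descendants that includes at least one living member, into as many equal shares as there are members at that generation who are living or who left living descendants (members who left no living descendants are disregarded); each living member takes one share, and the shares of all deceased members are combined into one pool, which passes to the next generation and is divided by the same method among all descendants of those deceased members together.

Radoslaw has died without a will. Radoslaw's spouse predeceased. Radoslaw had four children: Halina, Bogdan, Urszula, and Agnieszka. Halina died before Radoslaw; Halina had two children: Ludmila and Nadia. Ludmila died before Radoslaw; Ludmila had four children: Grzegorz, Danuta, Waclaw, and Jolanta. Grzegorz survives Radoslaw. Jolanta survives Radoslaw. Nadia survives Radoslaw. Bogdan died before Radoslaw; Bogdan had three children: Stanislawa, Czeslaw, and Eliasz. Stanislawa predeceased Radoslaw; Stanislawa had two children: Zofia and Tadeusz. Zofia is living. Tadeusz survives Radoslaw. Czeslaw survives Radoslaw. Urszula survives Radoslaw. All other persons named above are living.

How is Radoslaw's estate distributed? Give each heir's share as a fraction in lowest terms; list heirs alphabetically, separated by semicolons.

Agnieszka 1/4; Czeslaw 1/10; Danuta 1/30; Eliasz 1/10; Grzegorz 1/30; Jolanta 1/30; Nadia 1/10; Tadeusz 1/30; Urszula 1/4; Waclaw 1/30; Zofia 1/30

There is no surviving spouse, so the entire estate passes to Radoslaw's descendants per capita at each generation.
At generation 1 (Halina, Bogdan, Urszula, Agnieszka) there are 4 shares of (1)/4 = 1/4 each.
Living: Urszula and Agnieszka — each takes 1/4.
Deceased: Halina and Bogdan. Their combined 1/2 is pooled and carried to generation 2.
At generation 2 (Ludmila, Nadia, Stanislawa, Czeslaw, Eliasz) there are 5 shares of (1/2)/5 = 1/10 each.
Living: Nadia, Czeslaw, and Eliasz — each takes 1/10.
Deceased: Ludmila and Stanislawa. Their combined 1/5 is pooled and carried to generation 3.
At generation 3 (Grzegorz, Danuta, Waclaw, Jolanta, Zofia, Tadeusz) there are 6 shares of (1/5)/6 = 1/30 each.
Living: Grzegorz, Danuta, Waclaw, Jolanta, Zofia, and Tadeusz — each takes 1/30.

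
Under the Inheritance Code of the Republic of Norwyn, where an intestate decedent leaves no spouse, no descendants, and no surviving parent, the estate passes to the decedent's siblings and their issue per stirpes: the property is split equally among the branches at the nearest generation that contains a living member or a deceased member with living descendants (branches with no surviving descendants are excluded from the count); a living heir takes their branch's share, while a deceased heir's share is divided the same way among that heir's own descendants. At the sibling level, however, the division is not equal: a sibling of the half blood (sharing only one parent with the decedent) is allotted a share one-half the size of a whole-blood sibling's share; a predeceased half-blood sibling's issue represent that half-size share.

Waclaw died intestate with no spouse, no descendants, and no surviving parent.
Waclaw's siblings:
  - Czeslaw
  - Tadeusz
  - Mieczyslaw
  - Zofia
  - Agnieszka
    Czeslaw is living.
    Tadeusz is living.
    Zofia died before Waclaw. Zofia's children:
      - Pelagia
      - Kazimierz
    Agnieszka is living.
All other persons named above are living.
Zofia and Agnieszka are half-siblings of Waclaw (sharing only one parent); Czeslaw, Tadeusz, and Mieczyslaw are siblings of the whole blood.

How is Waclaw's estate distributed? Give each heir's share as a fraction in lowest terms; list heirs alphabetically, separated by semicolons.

No spouse, descendants, or parent survives, so the estate passes to Waclaw's siblings per stirpes.
Half-blood siblings count for one-half the weight of whole-blood siblings at the initial division.
Dividing 1 in proportion to weights (total weight 4): Czeslaw (weight 1) → 1/4; Tadeusz (weight 1) → 1/4; Mieczyslaw (weight 1) → 1/4; Zofia (weight 1/2) → 1/8; Agnieszka (weight 1/2) → 1/8.
Czeslaw is living and takes 1/4.
Tadeusz is living and takes 1/4.
Mieczyslaw is living and takes 1/4.
Zofia predeceased; the 1/8 allotted to Zofia's branch passes to Zofia's issue by representation.
The 1/8 is divided into 2 equal shares of 1/16 among Pelagia, Kazimierz.
Pelagia is living and takes 1/16.
Kazimierz is living and takes 1/16.
Agnieszka is living and takes 1/8.

Agnieszka 1/8; Czeslaw 1/4; Kazimierz 1/16; Mieczyslaw 1/4; Pelagia 1/16; Tadeusz 1/4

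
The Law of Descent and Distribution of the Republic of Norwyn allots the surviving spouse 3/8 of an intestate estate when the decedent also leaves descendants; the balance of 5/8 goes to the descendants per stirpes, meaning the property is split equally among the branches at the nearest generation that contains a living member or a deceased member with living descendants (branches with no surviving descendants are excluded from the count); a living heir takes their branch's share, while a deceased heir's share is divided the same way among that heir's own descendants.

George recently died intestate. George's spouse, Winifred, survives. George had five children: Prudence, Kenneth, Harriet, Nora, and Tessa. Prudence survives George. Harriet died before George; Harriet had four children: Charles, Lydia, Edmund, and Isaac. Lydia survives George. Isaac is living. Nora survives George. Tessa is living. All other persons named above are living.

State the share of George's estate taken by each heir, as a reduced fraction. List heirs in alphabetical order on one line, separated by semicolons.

Winifred, as surviving spouse, takes 3/8.
The remaining 5/8 passes to George's descendants per stirpes.
The 5/8 is divided into 5 equal shares of 1/8 among Prudence, Kenneth, Harriet, Nora, Tessa.
Prudence is living and takes 1/8.
Kenneth is living and takes 1/8.
Harriet predeceased; the 1/8 allotted to Harriet's branch passes to Harriet's issue by representation.
The 1/8 is divided into 4 equal shares of 1/32 among Charles, Lydia, Edmund, Isaac.
Charles is living and takes 1/32.
Lydia is living and takes 1/32.
Edmund is living and takes 1/32.
Isaac is living and takes 1/32.
Nora is living and takes 1/8.
Tessa is living and takes 1/8.

Charles 1/32; Edmund 1/32; Isaac 1/32; Kenneth 1/8; Lydia 1/32; Nora 1/8; Prudence 1/8; Tessa 1/8; Winifred 3/8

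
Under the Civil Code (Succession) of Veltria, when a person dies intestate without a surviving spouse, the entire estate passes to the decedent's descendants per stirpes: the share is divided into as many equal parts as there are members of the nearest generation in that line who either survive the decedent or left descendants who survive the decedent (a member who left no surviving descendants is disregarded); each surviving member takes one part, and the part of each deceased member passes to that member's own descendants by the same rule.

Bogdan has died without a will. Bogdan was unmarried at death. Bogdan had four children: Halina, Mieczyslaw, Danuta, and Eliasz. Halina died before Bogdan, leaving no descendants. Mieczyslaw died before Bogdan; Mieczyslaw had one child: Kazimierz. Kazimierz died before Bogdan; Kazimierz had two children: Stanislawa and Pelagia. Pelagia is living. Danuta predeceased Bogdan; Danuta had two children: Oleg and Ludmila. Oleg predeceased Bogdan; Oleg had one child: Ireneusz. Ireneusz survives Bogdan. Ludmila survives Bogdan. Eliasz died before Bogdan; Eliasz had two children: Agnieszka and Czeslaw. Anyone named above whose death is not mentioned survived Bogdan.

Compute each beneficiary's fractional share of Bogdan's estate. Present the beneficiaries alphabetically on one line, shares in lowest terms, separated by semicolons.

Agnieszka 1/6; Czeslaw 1/6; Ireneusz 1/6; Ludmila 1/6; Pelagia 1/6; Stanislawa 1/6

There is no surviving spouse, so the entire estate passes to Bogdan's descendants per stirpes.
Halina left no surviving issue, so that branch lapses and is disregarded.
The estate is divided into 3 equal shares of 1/3 among Mieczyslaw, Danuta, Eliasz.
Mieczyslaw predeceased; the 1/3 allotted to Mieczyslaw's branch passes to Mieczyslaw's issue by representation.
Kazimierz's line is the sole branch at this level, so the full 1/3 passes to Kazimierz's issue by representation.
The 1/3 is divided into 2 equal shares of 1/6 among Stanislawa, Pelagia.
Stanislawa is living and takes 1/6.
Pelagia is living and takes 1/6.
Danuta predeceased; the 1/3 allotted to Danuta's branch passes to Danuta's issue by representation.
The 1/3 is divided into 2 equal shares of 1/6 among Oleg, Ludmila.
Oleg predeceased; the 1/6 allotted to Oleg's branch passes to Oleg's issue by representation.
Ireneusz is the sole taker at this level and receives the full 1/6.
Ludmila is living and takes 1/6.
Eliasz predeceased; the 1/3 allotted to Eliasz's branch passes to Eliasz's issue by representation.
The 1/3 is divided into 2 equal shares of 1/6 among Agnieszka, Czeslaw.
Agnieszka is living and takes 1/6.
Czeslaw is living and takes 1/6.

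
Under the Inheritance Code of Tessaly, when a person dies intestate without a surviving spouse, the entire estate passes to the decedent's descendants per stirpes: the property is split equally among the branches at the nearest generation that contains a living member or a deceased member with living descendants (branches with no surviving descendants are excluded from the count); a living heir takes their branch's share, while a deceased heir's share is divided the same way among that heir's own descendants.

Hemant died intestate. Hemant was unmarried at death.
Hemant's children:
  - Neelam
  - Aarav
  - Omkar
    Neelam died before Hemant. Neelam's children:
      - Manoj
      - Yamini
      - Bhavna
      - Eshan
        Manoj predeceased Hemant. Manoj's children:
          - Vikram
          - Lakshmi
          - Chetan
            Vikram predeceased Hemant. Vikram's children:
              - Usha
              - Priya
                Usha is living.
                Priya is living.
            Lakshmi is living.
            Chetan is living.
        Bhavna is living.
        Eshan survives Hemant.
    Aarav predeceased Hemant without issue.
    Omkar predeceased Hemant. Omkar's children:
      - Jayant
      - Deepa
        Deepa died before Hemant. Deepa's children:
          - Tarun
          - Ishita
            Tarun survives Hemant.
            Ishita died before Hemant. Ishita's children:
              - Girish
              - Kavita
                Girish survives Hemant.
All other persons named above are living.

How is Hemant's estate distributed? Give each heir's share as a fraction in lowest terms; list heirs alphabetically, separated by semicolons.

Bhavna 1/8; Chetan 1/24; Eshan 1/8; Girish 1/16; Jayant 1/4; Kavita 1/16; Lakshmi 1/24; Priya 1/48; Tarun 1/8; Usha 1/48; Yamini 1/8

There is no surviving spouse, so the entire estate passes to Hemant's descendants per stirpes.
Aarav left no surviving issue, so that branch lapses and is disregarded.
The estate is divided into 2 equal shares of 1/2 among Neelam, Omkar.
Neelam predeceased; the 1/2 allotted to Neelam's branch passes to Neelam's issue by representation.
The 1/2 is divided into 4 equal shares of 1/8 among Manoj, Yamini, Bhavna, Eshan.
Manoj predeceased; the 1/8 allotted to Manoj's branch passes to Manoj's issue by representation.
The 1/8 is divided into 3 equal shares of 1/24 among Vikram, Lakshmi, Chetan.
Vikram predeceased; the 1/24 allotted to Vikram's branch passes to Vikram's issue by representation.
The 1/24 is divided into 2 equal shares of 1/48 among Usha, Priya.
Usha is living and takes 1/48.
Priya is living and takes 1/48.
Lakshmi is living and takes 1/24.
Chetan is living and takes 1/24.
Yamini is living and takes 1/8.
Bhavna is living and takes 1/8.
Eshan is living and takes 1/8.
Omkar predeceased; the 1/2 allotted to Omkar's branch passes to Omkar's issue by representation.
The 1/2 is divided into 2 equal shares of 1/4 among Jayant, Deepa.
Jayant is living and takes 1/4.
Deepa predeceased; the 1/4 allotted to Deepa's branch passes to Deepa's issue by representation.
The 1/4 is divided into 2 equal shares of 1/8 among Tarun, Ishita.
Tarun is living and takes 1/8.
Ishita predeceased; the 1/8 allotted to Ishita's branch passes to Ishita's issue by representation.
The 1/8 is divided into 2 equal shares of 1/16 among Girish, Kavita.
Girish is living and takes 1/16.
Kavita is living and takes 1/16.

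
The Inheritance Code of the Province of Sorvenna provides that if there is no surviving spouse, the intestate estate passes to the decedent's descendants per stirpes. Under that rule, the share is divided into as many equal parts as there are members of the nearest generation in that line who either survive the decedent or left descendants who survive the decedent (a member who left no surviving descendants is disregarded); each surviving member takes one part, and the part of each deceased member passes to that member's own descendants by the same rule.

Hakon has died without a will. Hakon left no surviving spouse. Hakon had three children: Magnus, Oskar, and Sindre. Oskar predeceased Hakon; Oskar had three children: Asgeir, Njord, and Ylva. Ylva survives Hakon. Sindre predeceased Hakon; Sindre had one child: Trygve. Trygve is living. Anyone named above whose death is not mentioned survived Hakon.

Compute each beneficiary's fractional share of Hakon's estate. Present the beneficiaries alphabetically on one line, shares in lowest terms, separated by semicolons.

There is no surviving spouse, so the entire estate passes to Hakon's descendants per stirpes.
The estate is divided into 3 equal shares of 1/3 among Magnus, Oskar, Sindre.
Magnus is living and takes 1/3.
Oskar predeceased; the 1/3 allotted to Oskar's branch passes to Oskar's issue by representation.
The 1/3 is divided into 3 equal shares of 1/9 among Asgeir, Njord, Ylva.
Asgeir is living and takes 1/9.
Njord is living and takes 1/9.
Ylva is living and takes 1/9.
Sindre predeceased; the 1/3 allotted to Sindre's branch passes to Sindre's issue by representation.
Trygve is the sole taker at this level and receives the full 1/3.

Asgeir 1/9; Magnus 1/3; Njord 1/9; Trygve 1/3; Ylva 1/9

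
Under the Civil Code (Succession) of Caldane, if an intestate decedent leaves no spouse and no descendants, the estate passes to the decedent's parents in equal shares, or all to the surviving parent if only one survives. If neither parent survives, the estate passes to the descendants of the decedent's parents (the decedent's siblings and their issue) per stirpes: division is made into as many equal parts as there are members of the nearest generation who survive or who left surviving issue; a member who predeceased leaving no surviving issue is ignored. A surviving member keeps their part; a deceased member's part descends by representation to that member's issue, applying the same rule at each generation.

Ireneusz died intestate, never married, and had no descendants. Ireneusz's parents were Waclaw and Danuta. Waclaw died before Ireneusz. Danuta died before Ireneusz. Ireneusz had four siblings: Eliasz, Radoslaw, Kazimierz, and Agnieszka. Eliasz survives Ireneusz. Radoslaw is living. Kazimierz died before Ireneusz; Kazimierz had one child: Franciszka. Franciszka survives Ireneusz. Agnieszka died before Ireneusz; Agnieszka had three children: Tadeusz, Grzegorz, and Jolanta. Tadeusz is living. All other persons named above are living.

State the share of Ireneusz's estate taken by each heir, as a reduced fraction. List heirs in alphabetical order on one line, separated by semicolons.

Neither parent survives and there are no descendants, so the estate passes to Ireneusz's siblings and their issue per stirpes.
The estate is divided into 4 equal shares of 1/4 among Eliasz, Radoslaw, Kazimierz, Agnieszka.
Eliasz is living and takes 1/4.
Radoslaw is living and takes 1/4.
Kazimierz predeceased; the 1/4 allotted to Kazimierz's branch passes to Kazimierz's issue by representation.
Franciszka is the sole taker at this level and receives the full 1/4.
Agnieszka predeceased; the 1/4 allotted to Agnieszka's branch passes to Agnieszka's issue by representation.
The 1/4 is divided into 3 equal shares of 1/12 among Tadeusz, Grzegorz, Jolanta.
Tadeusz is living and takes 1/12.
Grzegorz is living and takes 1/12.
Jolanta is living and takes 1/12.

Eliasz 1/4; Franciszka 1/4; Grzegorz 1/12; Jolanta 1/12; Radoslaw 1/4; Tadeusz 1/12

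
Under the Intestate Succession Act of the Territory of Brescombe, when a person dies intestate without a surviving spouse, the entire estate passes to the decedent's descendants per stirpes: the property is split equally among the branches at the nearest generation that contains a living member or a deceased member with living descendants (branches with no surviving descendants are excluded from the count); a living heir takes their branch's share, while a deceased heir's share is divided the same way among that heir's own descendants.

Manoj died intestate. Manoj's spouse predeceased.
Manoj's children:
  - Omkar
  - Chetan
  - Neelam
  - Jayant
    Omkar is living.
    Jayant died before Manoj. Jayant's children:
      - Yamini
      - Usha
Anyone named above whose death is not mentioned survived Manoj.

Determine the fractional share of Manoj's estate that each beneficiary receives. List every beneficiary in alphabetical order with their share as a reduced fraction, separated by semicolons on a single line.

Chetan 1/4; Neelam 1/4; Omkar 1/4; Usha 1/8; Yamini 1/8

There is no surviving spouse, so the entire estate passes to Manoj's descendants per stirpes.
The estate is divided into 4 equal shares of 1/4 among Omkar, Chetan, Neelam, Jayant.
Omkar is living and takes 1/4.
Chetan is living and takes 1/4.
Neelam is living and takes 1/4.
Jayant predeceased; the 1/4 allotted to Jayant's branch passes to Jayant's issue by representation.
The 1/4 is divided into 2 equal shares of 1/8 among Yamini, Usha.
Yamini is living and takes 1/8.
Usha is living and takes 1/8.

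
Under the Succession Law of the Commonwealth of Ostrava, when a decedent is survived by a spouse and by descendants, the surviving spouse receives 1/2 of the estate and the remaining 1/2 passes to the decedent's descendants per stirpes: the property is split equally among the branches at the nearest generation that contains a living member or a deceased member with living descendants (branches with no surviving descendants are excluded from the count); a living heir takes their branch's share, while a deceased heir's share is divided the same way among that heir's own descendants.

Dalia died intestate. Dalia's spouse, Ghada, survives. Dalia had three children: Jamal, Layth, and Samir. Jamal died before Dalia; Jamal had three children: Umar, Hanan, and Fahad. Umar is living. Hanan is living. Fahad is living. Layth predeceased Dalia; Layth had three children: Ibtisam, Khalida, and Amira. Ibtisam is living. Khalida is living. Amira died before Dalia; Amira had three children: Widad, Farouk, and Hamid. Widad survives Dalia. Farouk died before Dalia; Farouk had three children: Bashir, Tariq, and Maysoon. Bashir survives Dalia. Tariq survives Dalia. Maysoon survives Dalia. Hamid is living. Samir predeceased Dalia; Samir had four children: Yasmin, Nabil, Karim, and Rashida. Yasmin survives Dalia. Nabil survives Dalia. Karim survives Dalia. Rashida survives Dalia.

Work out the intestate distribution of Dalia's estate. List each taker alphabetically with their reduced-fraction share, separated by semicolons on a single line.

Ghada, as surviving spouse, takes 1/2.
The remaining 1/2 passes to Dalia's descendants per stirpes.
The 1/2 is divided into 3 equal shares of 1/6 among Jamal, Layth, Samir.
Jamal predeceased; the 1/6 allotted to Jamal's branch passes to Jamal's issue by representation.
The 1/6 is divided into 3 equal shares of 1/18 among Umar, Hanan, Fahad.
Umar is living and takes 1/18.
Hanan is living and takes 1/18.
Fahad is living and takes 1/18.
Layth predeceased; the 1/6 allotted to Layth's branch passes to Layth's issue by representation.
The 1/6 is divided into 3 equal shares of 1/18 among Ibtisam, Khalida, Amira.
Ibtisam is living and takes 1/18.
Khalida is living and takes 1/18.
Amira predeceased; the 1/18 allotted to Amira's branch passes to Amira's issue by representation.
The 1/18 is divided into 3 equal shares of 1/54 among Widad, Farouk, Hamid.
Widad is living and takes 1/54.
Farouk predeceased; the 1/54 allotted to Farouk's branch passes to Farouk's issue by representation.
The 1/54 is divided into 3 equal shares of 1/162 among Bashir, Tariq, Maysoon.
Bashir is living and takes 1/162.
Tariq is living and takes 1/162.
Maysoon is living and takes 1/162.
Hamid is living and takes 1/54.
Samir predeceased; the 1/6 allotted to Samir's branch passes to Samir's issue by representation.
The 1/6 is divided into 4 equal shares of 1/24 among Yasmin, Nabil, Karim, Rashida.
Yasmin is living and takes 1/24.
Nabil is living and takes 1/24.
Karim is living and takes 1/24.
Rashida is living and takes 1/24.

Bashir 1/162; Fahad 1/18; Ghada 1/2; Hamid 1/54; Hanan 1/18; Ibtisam 1/18; Karim 1/24; Khalida 1/18; Maysoon 1/162; Nabil 1/24; Rashida 1/24; Tariq 1/162; Umar 1/18; Widad 1/54; Yasmin 1/24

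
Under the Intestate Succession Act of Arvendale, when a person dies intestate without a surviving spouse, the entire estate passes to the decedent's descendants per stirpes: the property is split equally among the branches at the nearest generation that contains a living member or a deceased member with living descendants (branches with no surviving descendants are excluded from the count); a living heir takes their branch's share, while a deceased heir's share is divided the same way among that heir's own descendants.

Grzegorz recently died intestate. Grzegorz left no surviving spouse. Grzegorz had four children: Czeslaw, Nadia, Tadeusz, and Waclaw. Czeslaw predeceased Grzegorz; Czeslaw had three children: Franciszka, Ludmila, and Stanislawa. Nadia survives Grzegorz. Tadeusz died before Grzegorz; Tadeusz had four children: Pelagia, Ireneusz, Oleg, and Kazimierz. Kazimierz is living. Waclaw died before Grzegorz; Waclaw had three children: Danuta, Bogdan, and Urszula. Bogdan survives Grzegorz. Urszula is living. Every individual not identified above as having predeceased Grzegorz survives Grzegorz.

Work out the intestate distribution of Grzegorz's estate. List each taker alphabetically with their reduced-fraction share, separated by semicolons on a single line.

There is no surviving spouse, so the entire estate passes to Grzegorz's descendants per stirpes.
The estate is divided into 4 equal shares of 1/4 among Czeslaw, Nadia, Tadeusz, Waclaw.
Czeslaw predeceased; the 1/4 allotted to Czeslaw's branch passes to Czeslaw's issue by representation.
The 1/4 is divided into 3 equal shares of 1/12 among Franciszka, Ludmila, Stanislawa.
Franciszka is living and takes 1/12.
Ludmila is living and takes 1/12.
Stanislawa is living and takes 1/12.
Nadia is living and takes 1/4.
Tadeusz predeceased; the 1/4 allotted to Tadeusz's branch passes to Tadeusz's issue by representation.
The 1/4 is divided into 4 equal shares of 1/16 among Pelagia, Ireneusz, Oleg, Kazimierz.
Pelagia is living and takes 1/16.
Ireneusz is living and takes 1/16.
Oleg is living and takes 1/16.
Kazimierz is living and takes 1/16.
Waclaw predeceased; the 1/4 allotted to Waclaw's branch passes to Waclaw's issue by representation.
The 1/4 is divided into 3 equal shares of 1/12 among Danuta, Bogdan, Urszula.
Danuta is living and takes 1/12.
Bogdan is living and takes 1/12.
Urszula is living and takes 1/12.

Bogdan 1/12; Danuta 1/12; Franciszka 1/12; Ireneusz 1/16; Kazimierz 1/16; Ludmila 1/12; Nadia 1/4; Oleg 1/16; Pelagia 1/16; Stanislawa 1/12; Urszula 1/12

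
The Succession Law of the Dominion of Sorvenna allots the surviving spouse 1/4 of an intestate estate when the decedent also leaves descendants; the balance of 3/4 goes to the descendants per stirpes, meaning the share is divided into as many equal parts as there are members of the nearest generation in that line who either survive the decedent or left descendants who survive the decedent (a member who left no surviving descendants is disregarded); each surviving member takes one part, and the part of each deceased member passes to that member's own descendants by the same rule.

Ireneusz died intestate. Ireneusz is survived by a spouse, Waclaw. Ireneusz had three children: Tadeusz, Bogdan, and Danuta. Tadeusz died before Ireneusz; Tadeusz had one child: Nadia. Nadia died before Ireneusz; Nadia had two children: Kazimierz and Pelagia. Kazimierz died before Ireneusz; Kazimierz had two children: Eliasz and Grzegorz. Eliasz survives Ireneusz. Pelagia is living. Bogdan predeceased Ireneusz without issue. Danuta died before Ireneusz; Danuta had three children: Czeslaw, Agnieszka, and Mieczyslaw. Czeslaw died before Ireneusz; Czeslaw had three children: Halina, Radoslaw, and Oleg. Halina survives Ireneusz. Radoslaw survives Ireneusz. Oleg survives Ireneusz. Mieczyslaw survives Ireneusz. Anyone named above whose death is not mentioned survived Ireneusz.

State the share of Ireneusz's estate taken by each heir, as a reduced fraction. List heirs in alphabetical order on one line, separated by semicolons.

Agnieszka 1/8; Eliasz 3/32; Grzegorz 3/32; Halina 1/24; Mieczyslaw 1/8; Oleg 1/24; Pelagia 3/16; Radoslaw 1/24; Waclaw 1/4

Waclaw, as surviving spouse, takes 1/4.
The remaining 3/4 passes to Ireneusz's descendants per stirpes.
Bogdan left no surviving issue, so that branch lapses and is disregarded.
The 3/4 is divided into 2 equal shares of 3/8 among Tadeusz, Danuta.
Tadeusz predeceased; the 3/8 allotted to Tadeusz's branch passes to Tadeusz's issue by representation.
Nadia's line is the sole branch at this level, so the full 3/8 passes to Nadia's issue by representation.
The 3/8 is divided into 2 equal shares of 3/16 among Kazimierz, Pelagia.
Kazimierz predeceased; the 3/16 allotted to Kazimierz's branch passes to Kazimierz's issue by representation.
The 3/16 is divided into 2 equal shares of 3/32 among Eliasz, Grzegorz.
Eliasz is living and takes 3/32.
Grzegorz is living and takes 3/32.
Pelagia is living and takes 3/16.
Danuta predeceased; the 3/8 allotted to Danuta's branch passes to Danuta's issue by representation.
The 3/8 is divided into 3 equal shares of 1/8 among Czeslaw, Agnieszka, Mieczyslaw.
Czeslaw predeceased; the 1/8 allotted to Czeslaw's branch passes to Czeslaw's issue by representation.
The 1/8 is divided into 3 equal shares of 1/24 among Halina, Radoslaw, Oleg.
Halina is living and takes 1/24.
Radoslaw is living and takes 1/24.
Oleg is living and takes 1/24.
Agnieszka is living and takes 1/8.
Mieczyslaw is living and takes 1/8.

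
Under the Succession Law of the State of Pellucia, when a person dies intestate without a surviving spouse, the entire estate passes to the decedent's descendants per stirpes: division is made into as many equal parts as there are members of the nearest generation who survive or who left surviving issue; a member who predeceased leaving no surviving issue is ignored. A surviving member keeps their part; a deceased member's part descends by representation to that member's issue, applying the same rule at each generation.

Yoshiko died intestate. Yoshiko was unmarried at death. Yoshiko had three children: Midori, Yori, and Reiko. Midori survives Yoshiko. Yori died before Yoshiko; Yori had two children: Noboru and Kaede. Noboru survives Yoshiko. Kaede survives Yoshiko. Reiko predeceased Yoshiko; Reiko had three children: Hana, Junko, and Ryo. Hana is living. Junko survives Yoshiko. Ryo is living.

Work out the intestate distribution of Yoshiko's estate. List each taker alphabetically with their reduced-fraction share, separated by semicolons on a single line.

Hana 1/9; Junko 1/9; Kaede 1/6; Midori 1/3; Noboru 1/6; Ryo 1/9

There is no surviving spouse, so the entire estate passes to Yoshiko's descendants per stirpes.
The estate is divided into 3 equal shares of 1/3 among Midori, Yori, Reiko.
Midori is living and takes 1/3.
Yori predeceased; the 1/3 allotted to Yori's branch passes to Yori's issue by representation.
The 1/3 is divided into 2 equal shares of 1/6 among Noboru, Kaede.
Noboru is living and takes 1/6.
Kaede is living and takes 1/6.
Reiko predeceased; the 1/3 allotted to Reiko's branch passes to Reiko's issue by representation.
The 1/3 is divided into 3 equal shares of 1/9 among Hana, Junko, Ryo.
Hana is living and takes 1/9.
Junko is living and takes 1/9.
Ryo is living and takes 1/9.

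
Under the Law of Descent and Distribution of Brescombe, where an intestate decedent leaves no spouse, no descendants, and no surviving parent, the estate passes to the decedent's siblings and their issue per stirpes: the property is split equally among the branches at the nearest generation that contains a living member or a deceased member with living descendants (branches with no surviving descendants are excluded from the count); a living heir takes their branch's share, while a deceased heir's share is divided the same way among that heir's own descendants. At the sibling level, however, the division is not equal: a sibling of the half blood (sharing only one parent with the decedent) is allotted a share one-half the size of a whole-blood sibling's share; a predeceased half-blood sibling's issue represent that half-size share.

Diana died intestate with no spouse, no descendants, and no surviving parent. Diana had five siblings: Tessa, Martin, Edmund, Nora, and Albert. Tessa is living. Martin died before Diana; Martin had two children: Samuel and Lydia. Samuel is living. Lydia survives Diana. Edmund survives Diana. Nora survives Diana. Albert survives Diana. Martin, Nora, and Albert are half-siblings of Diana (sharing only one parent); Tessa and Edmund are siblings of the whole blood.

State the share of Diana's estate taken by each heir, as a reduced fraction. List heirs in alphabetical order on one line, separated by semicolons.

Albert 1/7; Edmund 2/7; Lydia 1/14; Nora 1/7; Samuel 1/14; Tessa 2/7

No spouse, descendants, or parent survives, so the estate passes to Diana's siblings per stirpes.
Half-blood siblings count for one-half the weight of whole-blood siblings at the initial division.
Dividing 1 in proportion to weights (total weight 7/2): Tessa (weight 1) → 2/7; Martin (weight 1/2) → 1/7; Edmund (weight 1) → 2/7; Nora (weight 1/2) → 1/7; Albert (weight 1/2) → 1/7.
Tessa is living and takes 2/7.
Martin predeceased; the 1/7 allotted to Martin's branch passes to Martin's issue by representation.
The 1/7 is divided into 2 equal shares of 1/14 among Samuel, Lydia.
Samuel is living and takes 1/14.
Lydia is living and takes 1/14.
Edmund is living and takes 2/7.
Nora is living and takes 1/7.
Albert is living and takes 1/7.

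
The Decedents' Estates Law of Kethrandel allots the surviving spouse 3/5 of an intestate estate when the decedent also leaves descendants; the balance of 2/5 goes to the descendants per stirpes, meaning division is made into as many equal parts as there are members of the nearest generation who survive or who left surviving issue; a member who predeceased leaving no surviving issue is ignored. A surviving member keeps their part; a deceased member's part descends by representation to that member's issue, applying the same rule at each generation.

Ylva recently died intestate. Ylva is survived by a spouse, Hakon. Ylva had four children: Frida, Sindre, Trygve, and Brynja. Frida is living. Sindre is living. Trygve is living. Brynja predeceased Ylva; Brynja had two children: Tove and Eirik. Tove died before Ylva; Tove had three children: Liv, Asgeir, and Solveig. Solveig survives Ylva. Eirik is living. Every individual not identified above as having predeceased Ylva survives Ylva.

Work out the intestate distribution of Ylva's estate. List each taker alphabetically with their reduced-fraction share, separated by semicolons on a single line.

Asgeir 1/60; Eirik 1/20; Frida 1/10; Hakon 3/5; Liv 1/60; Sindre 1/10; Solveig 1/60; Trygve 1/10

Hakon, as surviving spouse, takes 3/5.
The remaining 2/5 passes to Ylva's descendants per stirpes.
The 2/5 is divided into 4 equal shares of 1/10 among Frida, Sindre, Trygve, Brynja.
Frida is living and takes 1/10.
Sindre is living and takes 1/10.
Trygve is living and takes 1/10.
Brynja predeceased; the 1/10 allotted to Brynja's branch passes to Brynja's issue by representation.
The 1/10 is divided into 2 equal shares of 1/20 among Tove, Eirik.
Tove predeceased; the 1/20 allotted to Tove's branch passes to Tove's issue by representation.
The 1/20 is divided into 3 equal shares of 1/60 among Liv, Asgeir, Solveig.
Liv is living and takes 1/60.
Asgeir is living and takes 1/60.
Solveig is living and takes 1/60.
Eirik is living and takes 1/20.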